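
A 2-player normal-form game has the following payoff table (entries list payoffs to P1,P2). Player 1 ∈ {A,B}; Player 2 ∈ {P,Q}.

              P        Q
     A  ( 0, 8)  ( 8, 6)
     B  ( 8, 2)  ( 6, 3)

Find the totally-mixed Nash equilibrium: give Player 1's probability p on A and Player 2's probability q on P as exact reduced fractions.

P1 indiff ⇒ q·0+(1-q)·8 = q·8+(1-q)·6 ⇒ q(-8) = (1-q)(-2) ⇒ q = 1/5
P2 indiff ⇒ p·8+(1-p)·2 = p·6+(1-p)·3 ⇒ p(2) = (1-p)(1) ⇒ p = 1/3

(p,q) = (1/3, 1/5)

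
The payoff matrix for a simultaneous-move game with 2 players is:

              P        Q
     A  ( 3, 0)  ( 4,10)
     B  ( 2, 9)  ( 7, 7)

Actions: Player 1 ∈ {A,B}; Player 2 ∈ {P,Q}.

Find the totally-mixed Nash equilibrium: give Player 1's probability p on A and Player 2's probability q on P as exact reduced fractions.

P1 indiff ⇒ q·3+(1-q)·4 = q·2+(1-q)·7 ⇒ q(1) = (1-q)(3) ⇒ q = 3/4
P2 indiff ⇒ p·0+(1-p)·9 = p·10+(1-p)·7 ⇒ p(-10) = (1-p)(-2) ⇒ p = 1/6

P1 mixes 1/6 on A; P2 mixes 3/4 on P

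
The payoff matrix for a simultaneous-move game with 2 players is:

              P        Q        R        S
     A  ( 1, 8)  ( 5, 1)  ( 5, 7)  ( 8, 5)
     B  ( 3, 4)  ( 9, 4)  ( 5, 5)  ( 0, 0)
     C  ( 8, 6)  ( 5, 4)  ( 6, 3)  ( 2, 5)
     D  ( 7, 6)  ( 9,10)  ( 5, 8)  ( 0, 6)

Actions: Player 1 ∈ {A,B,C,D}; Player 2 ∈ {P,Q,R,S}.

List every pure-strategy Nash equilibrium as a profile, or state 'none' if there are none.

NE set: (C,P), (D,Q)

(A,P): not NE [P1→C gives 8>1]
(A,Q): not NE [P1→D gives 9>5; P2→P gives 8>1]
(A,R): not NE [P1→C gives 6>5; P2→P gives 8>7]
(A,S): not NE [P2→P gives 8>5]
(B,P): not NE [P1→C gives 8>3; P2→R gives 5>4]
(B,Q): not NE [P2→R gives 5>4]
(B,R): not NE [P1→C gives 6>5]
(B,S): not NE [P1→A gives 8>0; P2→R gives 5>0]
(C,P): NE
(C,Q): not NE [P1→D gives 9>5; P2→P gives 6>4]
(C,R): not NE [P2→P gives 6>3]
(C,S): not NE [P1→A gives 8>2; P2→P gives 6>5]
(D,P): not NE [P1→C gives 8>7; P2→Q gives 10>6]
(D,Q): NE
(D,R): not NE [P1→C gives 6>5; P2→Q gives 10>8]
(D,S): not NE [P1→A gives 8>0; P2→Q gives 10>6]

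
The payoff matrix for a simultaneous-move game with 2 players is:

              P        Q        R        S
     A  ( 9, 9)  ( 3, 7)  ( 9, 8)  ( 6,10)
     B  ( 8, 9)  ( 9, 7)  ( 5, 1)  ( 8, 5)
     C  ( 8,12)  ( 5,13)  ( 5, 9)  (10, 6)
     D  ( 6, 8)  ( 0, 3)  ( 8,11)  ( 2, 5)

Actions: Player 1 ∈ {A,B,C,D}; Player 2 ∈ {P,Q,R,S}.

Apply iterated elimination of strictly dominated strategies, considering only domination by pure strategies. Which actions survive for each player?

Remaining: P1:{A,B,C} P2:{P,Q,S}

P1 drop D (A beats it: P:9>6 Q:3>0 R:9>8 S:6>2)
P2 drop R (P beats it: A:9>8 B:9>1 C:12>9)
P1→{A,B,C} P2→{P,Q,S}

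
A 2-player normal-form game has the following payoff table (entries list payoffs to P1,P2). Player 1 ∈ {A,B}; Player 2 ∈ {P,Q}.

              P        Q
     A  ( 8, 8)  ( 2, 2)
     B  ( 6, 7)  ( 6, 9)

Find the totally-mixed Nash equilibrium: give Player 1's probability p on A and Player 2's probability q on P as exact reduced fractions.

P1 mixes 1/4 on A; P2 mixes 2/3 on P

P1 indiff ⇒ q·8+(1-q)·2 = q·6+(1-q)·6 ⇒ q(2) = (1-q)(4) ⇒ q = 2/3
P2 indiff ⇒ p·8+(1-p)·7 = p·2+(1-p)·9 ⇒ p(6) = (1-p)(2) ⇒ p = 1/4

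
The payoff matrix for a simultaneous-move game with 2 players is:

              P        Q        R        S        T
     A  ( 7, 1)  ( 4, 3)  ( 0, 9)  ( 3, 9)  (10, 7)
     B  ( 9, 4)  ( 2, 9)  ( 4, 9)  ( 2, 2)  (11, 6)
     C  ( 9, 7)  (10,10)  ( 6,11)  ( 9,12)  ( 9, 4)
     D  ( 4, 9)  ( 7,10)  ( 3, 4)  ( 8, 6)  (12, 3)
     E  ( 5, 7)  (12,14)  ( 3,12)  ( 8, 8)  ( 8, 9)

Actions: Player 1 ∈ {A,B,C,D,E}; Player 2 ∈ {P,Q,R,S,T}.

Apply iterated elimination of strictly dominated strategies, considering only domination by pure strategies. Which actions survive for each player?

P2 drop P (Q beats it: A:3>1 B:9>4 C:10>7 D:10>9 E:14>7)
P1 drop A (D beats it: Q:7>4 R:3>0 S:8>3 T:12>10)
P2 drop T (Q beats it: B:9>6 C:10>4 D:10>3 E:14>9)
P1 drop B (C beats it: Q:10>2 R:6>4 S:9>2)
P1 drop D (C beats it: Q:10>7 R:6>3 S:9>8)
P1→{C,E} P2→{Q,R,S}

Survivors P1:{C,E} P2:{Q,R,S}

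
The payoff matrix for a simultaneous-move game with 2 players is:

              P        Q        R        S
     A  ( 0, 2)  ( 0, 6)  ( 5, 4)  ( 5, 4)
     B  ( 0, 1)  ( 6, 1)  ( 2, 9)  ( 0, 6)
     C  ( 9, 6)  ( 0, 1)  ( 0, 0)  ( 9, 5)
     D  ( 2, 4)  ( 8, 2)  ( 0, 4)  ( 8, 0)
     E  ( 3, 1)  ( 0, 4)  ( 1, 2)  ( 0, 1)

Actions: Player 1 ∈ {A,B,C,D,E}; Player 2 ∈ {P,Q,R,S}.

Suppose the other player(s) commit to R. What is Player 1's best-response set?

argmax u_1 = {A}

u_1(A vs R) = 5
u_1(B vs R) = 2
u_1(C vs R) = 0
u_1(D vs R) = 0
u_1(E vs R) = 1
max payoff 5 at {A}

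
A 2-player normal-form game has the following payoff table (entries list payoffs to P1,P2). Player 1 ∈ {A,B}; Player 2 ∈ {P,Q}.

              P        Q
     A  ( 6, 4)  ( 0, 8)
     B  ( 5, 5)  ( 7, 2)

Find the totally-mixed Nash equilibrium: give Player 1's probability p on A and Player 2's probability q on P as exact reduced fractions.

p=3/7, q=7/8

P1 indiff ⇒ q·6+(1-q)·0 = q·5+(1-q)·7 ⇒ q(1) = (1-q)(7) ⇒ q = 7/8
P2 indiff ⇒ p·4+(1-p)·5 = p·8+(1-p)·2 ⇒ p(-4) = (1-p)(-3) ⇒ p = 3/7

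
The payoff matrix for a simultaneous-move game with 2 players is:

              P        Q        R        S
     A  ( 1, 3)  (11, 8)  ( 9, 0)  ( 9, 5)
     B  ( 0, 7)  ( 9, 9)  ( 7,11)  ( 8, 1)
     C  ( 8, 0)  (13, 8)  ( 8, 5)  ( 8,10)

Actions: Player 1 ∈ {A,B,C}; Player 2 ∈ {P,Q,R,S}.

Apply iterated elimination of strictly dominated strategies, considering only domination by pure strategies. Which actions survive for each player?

P1 drop B (A beats it: P:1>0 Q:11>9 R:9>7 S:9>8)
P2 drop P (Q beats it: A:8>3 C:8>0)
P2 drop R (Q beats it: A:8>0 C:8>5)
P1→{A,C} P2→{Q,S}

IESDS → P1:{A,C} P2:{Q,S}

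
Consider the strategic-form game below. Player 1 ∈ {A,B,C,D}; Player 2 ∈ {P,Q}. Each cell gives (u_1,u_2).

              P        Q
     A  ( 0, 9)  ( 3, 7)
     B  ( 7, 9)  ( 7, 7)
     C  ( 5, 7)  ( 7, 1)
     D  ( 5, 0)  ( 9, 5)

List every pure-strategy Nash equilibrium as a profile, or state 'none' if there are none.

(A,P): not NE [P1→B gives 7>0]
(A,Q): not NE [P1→D gives 9>3; P2→P gives 9>7]
(B,P): NE
(B,Q): not NE [P1→D gives 9>7; P2→P gives 9>7]
(C,P): not NE [P1→B gives 7>5]
(C,Q): not NE [P1→D gives 9>7; P2→P gives 7>1]
(D,P): not NE [P1→B gives 7>5; P2→Q gives 5>0]
(D,Q): NE

Nash profiles: (B,P), (D,Q)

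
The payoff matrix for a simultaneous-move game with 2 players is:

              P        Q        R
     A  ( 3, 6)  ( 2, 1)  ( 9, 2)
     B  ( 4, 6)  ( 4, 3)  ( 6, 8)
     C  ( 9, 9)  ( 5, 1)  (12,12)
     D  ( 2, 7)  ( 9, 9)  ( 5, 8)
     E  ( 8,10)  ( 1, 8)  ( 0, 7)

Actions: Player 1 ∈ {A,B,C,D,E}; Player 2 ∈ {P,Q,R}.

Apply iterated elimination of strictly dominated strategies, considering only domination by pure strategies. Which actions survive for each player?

P1 drop A (C beats it: P:9>3 Q:5>2 R:12>9)
P1 drop B (C beats it: P:9>4 Q:5>4 R:12>6)
P1 drop E (C beats it: P:9>8 Q:5>1 R:12>0)
P2 drop P (R beats it: C:12>9 D:8>7)
P1→{C,D} P2→{Q,R}

Remaining: P1:{C,D} P2:{Q,R}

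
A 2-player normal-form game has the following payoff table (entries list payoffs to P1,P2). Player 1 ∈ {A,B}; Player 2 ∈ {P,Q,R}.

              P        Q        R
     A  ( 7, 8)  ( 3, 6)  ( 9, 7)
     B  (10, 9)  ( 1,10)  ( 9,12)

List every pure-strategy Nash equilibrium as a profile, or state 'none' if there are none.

PSNE = {(B,R)}

(A,P): not NE [P1→B gives 10>7]
(A,Q): not NE [P2→P gives 8>6]
(A,R): not NE [P2→P gives 8>7]
(B,P): not NE [P2→R gives 12>9]
(B,Q): not NE [P1→A gives 3>1; P2→R gives 12>10]
(B,R): NE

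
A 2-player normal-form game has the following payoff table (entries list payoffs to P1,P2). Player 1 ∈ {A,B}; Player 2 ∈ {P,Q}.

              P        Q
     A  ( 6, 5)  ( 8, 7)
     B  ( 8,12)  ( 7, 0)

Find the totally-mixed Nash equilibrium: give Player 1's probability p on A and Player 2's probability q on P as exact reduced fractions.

P1 indiff ⇒ q·6+(1-q)·8 = q·8+(1-q)·7 ⇒ q(-2) = (1-q)(-1) ⇒ q = 1/3
P2 indiff ⇒ p·5+(1-p)·12 = p·7+(1-p)·0 ⇒ p(-2) = (1-p)(-12) ⇒ p = 6/7

p=6/7, q=1/3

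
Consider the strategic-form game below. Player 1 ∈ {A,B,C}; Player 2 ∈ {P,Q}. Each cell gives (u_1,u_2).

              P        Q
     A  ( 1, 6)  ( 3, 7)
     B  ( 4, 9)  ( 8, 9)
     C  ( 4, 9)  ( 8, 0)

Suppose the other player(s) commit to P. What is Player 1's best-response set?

u_1(A vs P) = 1
u_1(B vs P) = 4
u_1(C vs P) = 4
max payoff 4 at {B,C}

argmax u_1 = {B,C}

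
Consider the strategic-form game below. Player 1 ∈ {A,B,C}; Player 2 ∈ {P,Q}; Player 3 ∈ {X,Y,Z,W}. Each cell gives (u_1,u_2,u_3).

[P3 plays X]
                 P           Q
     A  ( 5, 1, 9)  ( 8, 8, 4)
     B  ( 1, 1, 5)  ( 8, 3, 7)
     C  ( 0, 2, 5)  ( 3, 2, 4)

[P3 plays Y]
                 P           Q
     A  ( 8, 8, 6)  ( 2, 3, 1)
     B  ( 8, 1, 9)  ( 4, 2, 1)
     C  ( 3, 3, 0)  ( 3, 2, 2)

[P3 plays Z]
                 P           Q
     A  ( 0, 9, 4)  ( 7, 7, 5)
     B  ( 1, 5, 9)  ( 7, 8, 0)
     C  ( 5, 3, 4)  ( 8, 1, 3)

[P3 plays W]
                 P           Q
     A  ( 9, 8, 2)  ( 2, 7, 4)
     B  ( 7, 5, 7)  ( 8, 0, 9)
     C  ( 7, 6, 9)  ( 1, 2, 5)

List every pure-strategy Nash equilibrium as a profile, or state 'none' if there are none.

PSNE: ∅

(A,P,X): not NE [P2→Q gives 8>1]
(A,P,Y): not NE [P3→X gives 9>6]
(A,P,Z): not NE [P1→C gives 5>0; P3→X gives 9>4]
(A,P,W): not NE [P3→X gives 9>2]
(A,Q,X): not NE [P3→Z gives 5>4]
(A,Q,Y): not NE [P1→B gives 4>2; P2→P gives 8>3; P3→Z gives 5>1]
(A,Q,Z): not NE [P1→C gives 8>7; P2→P gives 9>7]
(A,Q,W): not NE [P1→B gives 8>2; P2→P gives 8>7; P3→Z gives 5>4]
(B,P,X): not NE [P1→A gives 5>1; P2→Q gives 3>1; P3→Z gives 9>5]
(B,P,Y): not NE [P2→Q gives 2>1]
(B,P,Z): not NE [P1→C gives 5>1; P2→Q gives 8>5]
(B,P,W): not NE [P1→A gives 9>7; P3→Z gives 9>7]
(B,Q,X): not NE [P3→W gives 9>7]
(B,Q,Y): not NE [P3→W gives 9>1]
(B,Q,Z): not NE [P1→C gives 8>7; P3→W gives 9>0]
(B,Q,W): not NE [P2→P gives 5>0]
(C,P,X): not NE [P1→A gives 5>0; P3→W gives 9>5]
(C,P,Y): not NE [P1→B gives 8>3; P3→W gives 9>0]
(C,P,Z): not NE [P3→W gives 9>4]
(C,P,W): not NE [P1→A gives 9>7]
(C,Q,X): not NE [P1→B gives 8>3; P3→W gives 5>4]
(C,Q,Y): not NE [P1→B gives 4>3; P2→P gives 3>2; P3→W gives 5>2]
(C,Q,Z): not NE [P2→P gives 3>1; P3→W gives 5>3]
(C,Q,W): not NE [P1→B gives 8>1; P2→P gives 6>2]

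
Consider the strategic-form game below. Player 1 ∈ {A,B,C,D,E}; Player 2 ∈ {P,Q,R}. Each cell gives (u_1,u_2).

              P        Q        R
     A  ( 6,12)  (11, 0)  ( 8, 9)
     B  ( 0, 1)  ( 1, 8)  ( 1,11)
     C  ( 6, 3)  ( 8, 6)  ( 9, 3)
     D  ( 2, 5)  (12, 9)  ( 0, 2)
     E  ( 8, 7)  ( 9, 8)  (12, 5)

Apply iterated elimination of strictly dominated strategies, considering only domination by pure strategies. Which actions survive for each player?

P1 drop B (A beats it: P:6>0 Q:11>1 R:8>1)
P1 drop C (E beats it: P:8>6 Q:9>8 R:12>9)
P2 drop R (P beats it: A:12>9 D:5>2 E:7>5)
P1→{A,D,E} P2→{P,Q}

Survivors P1:{A,D,E} P2:{P,Q}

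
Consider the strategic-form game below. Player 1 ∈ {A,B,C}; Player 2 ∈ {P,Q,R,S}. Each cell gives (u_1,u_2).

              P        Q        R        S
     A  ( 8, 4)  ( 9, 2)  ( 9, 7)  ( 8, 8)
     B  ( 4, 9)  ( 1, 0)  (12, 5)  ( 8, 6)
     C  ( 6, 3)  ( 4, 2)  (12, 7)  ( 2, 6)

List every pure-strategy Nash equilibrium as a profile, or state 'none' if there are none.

PSNE = {(A,S), (C,R)}

(A,P): not NE [P2→S gives 8>4]
(A,Q): not NE [P2→S gives 8>2]
(A,R): not NE [P1→C gives 12>9; P2→S gives 8>7]
(A,S): NE
(B,P): not NE [P1→A gives 8>4]
(B,Q): not NE [P1→A gives 9>1; P2→P gives 9>0]
(B,R): not NE [P2→P gives 9>5]
(B,S): not NE [P2→P gives 9>6]
(C,P): not NE [P1→A gives 8>6; P2→R gives 7>3]
(C,Q): not NE [P1→A gives 9>4; P2→R gives 7>2]
(C,R): NE
(C,S): not NE [P1→B gives 8>2; P2→R gives 7>6]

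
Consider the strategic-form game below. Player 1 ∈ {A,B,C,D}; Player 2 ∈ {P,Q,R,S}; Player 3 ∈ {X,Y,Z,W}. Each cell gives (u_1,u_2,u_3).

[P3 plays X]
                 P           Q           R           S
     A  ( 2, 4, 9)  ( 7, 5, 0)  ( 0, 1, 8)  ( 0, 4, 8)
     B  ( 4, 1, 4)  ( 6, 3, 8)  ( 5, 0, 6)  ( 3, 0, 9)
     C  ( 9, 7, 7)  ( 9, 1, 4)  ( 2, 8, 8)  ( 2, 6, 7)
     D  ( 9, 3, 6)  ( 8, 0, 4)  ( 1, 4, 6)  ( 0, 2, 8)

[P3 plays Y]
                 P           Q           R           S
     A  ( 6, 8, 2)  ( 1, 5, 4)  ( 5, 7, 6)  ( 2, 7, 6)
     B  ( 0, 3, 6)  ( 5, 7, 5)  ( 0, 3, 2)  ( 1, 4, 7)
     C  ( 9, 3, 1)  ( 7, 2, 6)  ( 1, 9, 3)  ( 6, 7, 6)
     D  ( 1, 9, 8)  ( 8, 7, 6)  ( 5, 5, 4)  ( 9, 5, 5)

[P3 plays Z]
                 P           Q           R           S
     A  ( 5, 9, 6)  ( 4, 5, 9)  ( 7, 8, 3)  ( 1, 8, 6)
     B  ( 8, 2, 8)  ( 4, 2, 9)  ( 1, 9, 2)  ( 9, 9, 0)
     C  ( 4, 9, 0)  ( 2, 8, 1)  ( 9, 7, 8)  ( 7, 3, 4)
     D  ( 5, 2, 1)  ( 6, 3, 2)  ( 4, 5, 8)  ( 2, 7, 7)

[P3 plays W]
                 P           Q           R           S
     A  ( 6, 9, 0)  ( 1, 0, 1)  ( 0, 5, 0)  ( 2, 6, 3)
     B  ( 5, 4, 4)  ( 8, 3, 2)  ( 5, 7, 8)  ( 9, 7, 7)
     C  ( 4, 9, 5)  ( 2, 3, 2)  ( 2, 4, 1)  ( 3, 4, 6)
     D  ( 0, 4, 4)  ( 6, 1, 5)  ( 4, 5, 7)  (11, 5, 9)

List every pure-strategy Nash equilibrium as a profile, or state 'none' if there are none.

PSNE = {(B,R,W), (D,S,W)}

(A,P,X): not NE [P1→D gives 9>2; P2→Q gives 5>4]
(A,P,Y): not NE [P1→C gives 9>6; P3→X gives 9>2]
(A,P,Z): not NE [P1→B gives 8>5; P3→X gives 9>6]
(A,P,W): not NE [P3→X gives 9>0]
(A,Q,X): not NE [P1→C gives 9>7; P3→Z gives 9>0]
(A,Q,Y): not NE [P1→D gives 8>1; P2→P gives 8>5; P3→Z gives 9>4]
(A,Q,Z): not NE [P1→D gives 6>4; P2→P gives 9>5]
(A,Q,W): not NE [P1→B gives 8>1; P2→P gives 9>0; P3→Z gives 9>1]
(A,R,X): not NE [P1→B gives 5>0; P2→Q gives 5>1]
(A,R,Y): not NE [P2→P gives 8>7; P3→X gives 8>6]
(A,R,Z): not NE [P1→C gives 9>7; P2→P gives 9>8; P3→X gives 8>3]
(A,R,W): not NE [P1→B gives 5>0; P2→P gives 9>5; P3→X gives 8>0]
(A,S,X): not NE [P1→B gives 3>0; P2→Q gives 5>4]
(A,S,Y): not NE [P1→D gives 9>2; P2→P gives 8>7; P3→X gives 8>6]
(A,S,Z): not NE [P1→B gives 9>1; P2→P gives 9>8; P3→X gives 8>6]
(A,S,W): not NE [P1→D gives 11>2; P2→P gives 9>6; P3→X gives 8>3]
(B,P,X): not NE [P1→D gives 9>4; P2→Q gives 3>1; P3→Z gives 8>4]
(B,P,Y): not NE [P1→C gives 9>0; P2→Q gives 7>3; P3→Z gives 8>6]
(B,P,Z): not NE [P2→S gives 9>2]
(B,P,W): not NE [P1→A gives 6>5; P2→S gives 7>4; P3→Z gives 8>4]
(B,Q,X): not NE [P1→C gives 9>6; P3→Z gives 9>8]
(B,Q,Y): not NE [P1→D gives 8>5; P3→Z gives 9>5]
(B,Q,Z): not NE [P1→D gives 6>4; P2→S gives 9>2]
(B,Q,W): not NE [P2→S gives 7>3; P3→Z gives 9>2]
(B,R,X): not NE [P2→Q gives 3>0; P3→W gives 8>6]
(B,R,Y): not NE [P1→D gives 5>0; P2→Q gives 7>3; P3→W gives 8>2]
(B,R,Z): not NE [P1→C gives 9>1; P3→W gives 8>2]
(B,R,W): NE
(B,S,X): not NE [P2→Q gives 3>0]
(B,S,Y): not NE [P1→D gives 9>1; P2→Q gives 7>4; P3→X gives 9>7]
(B,S,Z): not NE [P3→X gives 9>0]
(B,S,W): not NE [P1→D gives 11>9; P3→X gives 9>7]
(C,P,X): not NE [P2→R gives 8>7]
(C,P,Y): not NE [P2→R gives 9>3; P3→X gives 7>1]
(C,P,Z): not NE [P1→B gives 8>4; P3→X gives 7>0]
(C,P,W): not NE [P1→A gives 6>4; P3→X gives 7>5]
(C,Q,X): not NE [P2→R gives 8>1; P3→Y gives 6>4]
(C,Q,Y): not NE [P1→D gives 8>7; P2→R gives 9>2]
(C,Q,Z): not NE [P1→D gives 6>2; P2→P gives 9>8; P3→Y gives 6>1]
(C,Q,W): not NE [P1→B gives 8>2; P2→P gives 9>3; P3→Y gives 6>2]
(C,R,X): not NE [P1→B gives 5>2]
(C,R,Y): not NE [P1→D gives 5>1; P3→Z gives 8>3]
(C,R,Z): not NE [P2→P gives 9>7]
(C,R,W): not NE [P1→B gives 5>2; P2→P gives 9>4; P3→Z gives 8>1]
(C,S,X): not NE [P1→B gives 3>2; P2→R gives 8>6]
(C,S,Y): not NE [P1→D gives 9>6; P2→R gives 9>7; P3→X gives 7>6]
(C,S,Z): not NE [P1→B gives 9>7; P2→P gives 9>3; P3→X gives 7>4]
(C,S,W): not NE [P1→D gives 11>3; P2→P gives 9>4; P3→X gives 7>6]
(D,P,X): not NE [P2→R gives 4>3; P3→Y gives 8>6]
(D,P,Y): not NE [P1→C gives 9>1]
(D,P,Z): not NE [P1→B gives 8>5; P2→S gives 7>2; P3→Y gives 8>1]
(D,P,W): not NE [P1→A gives 6>0; P2→S gives 5>4; P3→Y gives 8>4]
(D,Q,X): not NE [P1→C gives 9>8; P2→R gives 4>0; P3→Y gives 6>4]
(D,Q,Y): not NE [P2→P gives 9>7]
(D,Q,Z): not NE [P2→S gives 7>3; P3→Y gives 6>2]
(D,Q,W): not NE [P1→B gives 8>6; P2→S gives 5>1; P3→Y gives 6>5]
(D,R,X): not NE [P1→B gives 5>1; P3→Z gives 8>6]
(D,R,Y): not NE [P2→P gives 9>5; P3→Z gives 8>4]
(D,R,Z): not NE [P1→C gives 9>4; P2→S gives 7>5]
(D,R,W): not NE [P1→B gives 5>4; P3→Z gives 8>7]
(D,S,X): not NE [P1→B gives 3>0; P2→R gives 4>2; P3→W gives 9>8]
(D,S,Y): not NE [P2→P gives 9>5; P3→W gives 9>5]
(D,S,Z): not NE [P1→B gives 9>2; P3→W gives 9>7]
(D,S,W): NE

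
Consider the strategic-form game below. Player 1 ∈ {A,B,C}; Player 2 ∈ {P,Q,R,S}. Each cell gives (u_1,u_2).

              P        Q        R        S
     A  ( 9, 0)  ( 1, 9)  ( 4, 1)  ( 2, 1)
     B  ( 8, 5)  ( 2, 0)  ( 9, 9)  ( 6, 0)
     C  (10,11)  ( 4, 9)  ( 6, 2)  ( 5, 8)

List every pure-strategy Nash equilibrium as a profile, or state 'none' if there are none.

(A,P): not NE [P1→C gives 10>9; P2→Q gives 9>0]
(A,Q): not NE [P1→C gives 4>1]
(A,R): not NE [P1→B gives 9>4; P2→Q gives 9>1]
(A,S): not NE [P1→B gives 6>2; P2→Q gives 9>1]
(B,P): not NE [P1→C gives 10>8; P2→R gives 9>5]
(B,Q): not NE [P1→C gives 4>2; P2→R gives 9>0]
(B,R): NE
(B,S): not NE [P2→R gives 9>0]
(C,P): NE
(C,Q): not NE [P2→P gives 11>9]
(C,R): not NE [P1→B gives 9>6; P2→P gives 11>2]
(C,S): not NE [P1→B gives 6>5; P2→P gives 11>8]

PSNE = {(B,R), (C,P)}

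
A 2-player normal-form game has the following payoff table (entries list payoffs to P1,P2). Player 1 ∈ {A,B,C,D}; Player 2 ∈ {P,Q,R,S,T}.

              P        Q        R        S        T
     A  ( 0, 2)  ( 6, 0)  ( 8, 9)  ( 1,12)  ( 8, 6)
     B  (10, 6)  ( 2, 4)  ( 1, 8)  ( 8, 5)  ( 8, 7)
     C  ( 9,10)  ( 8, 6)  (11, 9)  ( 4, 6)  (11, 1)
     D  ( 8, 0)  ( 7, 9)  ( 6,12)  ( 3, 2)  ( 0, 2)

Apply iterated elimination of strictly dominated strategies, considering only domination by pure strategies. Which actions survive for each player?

P1 drop A (C beats it: P:9>0 Q:8>6 R:11>8 S:4>1 T:11>8)
P1 drop D (C beats it: P:9>8 Q:8>7 R:11>6 S:4>3 T:11>0)
P2 drop Q (P beats it: B:6>4 C:10>6)
P2 drop S (P beats it: B:6>5 C:10>6)
P2 drop T (R beats it: B:8>7 C:9>1)
P1→{B,C} P2→{P,R}

IESDS → P1:{B,C} P2:{P,R}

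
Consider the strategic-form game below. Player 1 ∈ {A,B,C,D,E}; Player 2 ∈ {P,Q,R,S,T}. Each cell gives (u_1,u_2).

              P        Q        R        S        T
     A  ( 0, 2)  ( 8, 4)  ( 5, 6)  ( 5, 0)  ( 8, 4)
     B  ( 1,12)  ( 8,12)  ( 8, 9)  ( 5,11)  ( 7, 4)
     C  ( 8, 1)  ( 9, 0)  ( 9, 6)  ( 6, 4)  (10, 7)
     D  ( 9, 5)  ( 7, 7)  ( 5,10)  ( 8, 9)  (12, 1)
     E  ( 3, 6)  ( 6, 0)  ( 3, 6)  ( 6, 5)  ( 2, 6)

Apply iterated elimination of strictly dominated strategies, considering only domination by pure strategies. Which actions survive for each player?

P1 drop A (C beats it: P:8>0 Q:9>8 R:9>5 S:6>5 T:10>8)
P1 drop B (C beats it: P:8>1 Q:9>8 R:9>8 S:6>5 T:10>7)
P1 drop E (D beats it: P:9>3 Q:7>6 R:5>3 S:8>6 T:12>2)
P2 drop P (R beats it: C:6>1 D:10>5)
P2 drop Q (R beats it: C:6>0 D:10>7)
P2 drop S (R beats it: C:6>4 D:10>9)
P1→{C,D} P2→{R,T}

Survivors P1:{C,D} P2:{R,T}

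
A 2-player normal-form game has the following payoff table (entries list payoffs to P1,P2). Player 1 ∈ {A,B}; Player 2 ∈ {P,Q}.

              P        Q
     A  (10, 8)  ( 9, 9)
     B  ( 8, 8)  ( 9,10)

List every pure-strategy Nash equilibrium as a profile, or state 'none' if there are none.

NE set: (A,Q), (B,Q)

(A,P): not NE [P2→Q gives 9>8]
(A,Q): NE
(B,P): not NE [P1→A gives 10>8; P2→Q gives 10>8]
(B,Q): NE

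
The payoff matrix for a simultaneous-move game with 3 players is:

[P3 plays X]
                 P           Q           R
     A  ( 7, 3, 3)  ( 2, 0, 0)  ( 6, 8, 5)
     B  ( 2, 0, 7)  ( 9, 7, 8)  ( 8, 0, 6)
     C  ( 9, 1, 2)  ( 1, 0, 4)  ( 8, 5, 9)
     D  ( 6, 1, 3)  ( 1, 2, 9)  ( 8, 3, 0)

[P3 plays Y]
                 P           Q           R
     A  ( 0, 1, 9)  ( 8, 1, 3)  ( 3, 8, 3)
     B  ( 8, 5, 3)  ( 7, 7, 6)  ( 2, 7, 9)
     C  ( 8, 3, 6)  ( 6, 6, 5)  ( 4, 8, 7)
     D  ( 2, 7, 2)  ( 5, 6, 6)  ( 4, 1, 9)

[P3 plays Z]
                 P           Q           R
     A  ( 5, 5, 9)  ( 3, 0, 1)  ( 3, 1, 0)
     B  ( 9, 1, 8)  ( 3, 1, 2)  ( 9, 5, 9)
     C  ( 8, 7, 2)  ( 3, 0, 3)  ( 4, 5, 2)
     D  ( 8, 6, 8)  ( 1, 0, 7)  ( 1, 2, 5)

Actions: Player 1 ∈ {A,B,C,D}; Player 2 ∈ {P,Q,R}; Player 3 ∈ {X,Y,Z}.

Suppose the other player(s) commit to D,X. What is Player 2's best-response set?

u_2(P vs D,X) = 1
u_2(Q vs D,X) = 2
u_2(R vs D,X) = 3
max payoff 3 at {R}

argmax u_2 = {R}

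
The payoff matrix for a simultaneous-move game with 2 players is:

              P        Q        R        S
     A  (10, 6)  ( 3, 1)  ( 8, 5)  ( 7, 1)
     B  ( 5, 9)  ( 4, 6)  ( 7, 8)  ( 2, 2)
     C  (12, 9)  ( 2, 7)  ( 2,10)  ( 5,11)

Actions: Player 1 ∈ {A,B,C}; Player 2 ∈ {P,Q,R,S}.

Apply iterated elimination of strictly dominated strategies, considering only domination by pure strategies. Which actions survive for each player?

P2 drop Q (P beats it: A:6>1 B:9>6 C:9>7)
P1 drop B (A beats it: P:10>5 R:8>7 S:7>2)
P1→{A,C} P2→{P,R,S}

Remaining: P1:{A,C} P2:{P,R,S}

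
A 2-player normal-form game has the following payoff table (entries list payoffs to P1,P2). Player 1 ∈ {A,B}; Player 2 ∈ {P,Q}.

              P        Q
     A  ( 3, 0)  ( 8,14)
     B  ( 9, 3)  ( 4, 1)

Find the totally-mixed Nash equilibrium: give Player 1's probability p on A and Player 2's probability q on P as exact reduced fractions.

P1 indiff ⇒ q·3+(1-q)·8 = q·9+(1-q)·4 ⇒ q(-6) = (1-q)(-4) ⇒ q = 2/5
P2 indiff ⇒ p·0+(1-p)·3 = p·14+(1-p)·1 ⇒ p(-14) = (1-p)(-2) ⇒ p = 1/8

(p,q) = (1/8, 2/5)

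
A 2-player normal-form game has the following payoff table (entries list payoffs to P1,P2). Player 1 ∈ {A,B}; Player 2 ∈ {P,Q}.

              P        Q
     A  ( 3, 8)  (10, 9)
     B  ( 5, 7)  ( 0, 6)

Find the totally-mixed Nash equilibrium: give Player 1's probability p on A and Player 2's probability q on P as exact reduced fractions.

P1 indiff ⇒ q·3+(1-q)·10 = q·5+(1-q)·0 ⇒ q(-2) = (1-q)(-10) ⇒ q = 5/6
P2 indiff ⇒ p·8+(1-p)·7 = p·9+(1-p)·6 ⇒ p(-1) = (1-p)(-1) ⇒ p = 1/2

(p,q) = (1/2, 5/6)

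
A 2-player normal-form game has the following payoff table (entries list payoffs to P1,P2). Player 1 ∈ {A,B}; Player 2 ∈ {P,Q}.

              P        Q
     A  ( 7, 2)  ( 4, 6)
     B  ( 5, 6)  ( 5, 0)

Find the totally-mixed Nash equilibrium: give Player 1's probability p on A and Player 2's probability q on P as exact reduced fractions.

P1 indiff ⇒ q·7+(1-q)·4 = q·5+(1-q)·5 ⇒ q(2) = (1-q)(1) ⇒ q = 1/3
P2 indiff ⇒ p·2+(1-p)·6 = p·6+(1-p)·0 ⇒ p(-4) = (1-p)(-6) ⇒ p = 3/5

p=3/5, q=1/3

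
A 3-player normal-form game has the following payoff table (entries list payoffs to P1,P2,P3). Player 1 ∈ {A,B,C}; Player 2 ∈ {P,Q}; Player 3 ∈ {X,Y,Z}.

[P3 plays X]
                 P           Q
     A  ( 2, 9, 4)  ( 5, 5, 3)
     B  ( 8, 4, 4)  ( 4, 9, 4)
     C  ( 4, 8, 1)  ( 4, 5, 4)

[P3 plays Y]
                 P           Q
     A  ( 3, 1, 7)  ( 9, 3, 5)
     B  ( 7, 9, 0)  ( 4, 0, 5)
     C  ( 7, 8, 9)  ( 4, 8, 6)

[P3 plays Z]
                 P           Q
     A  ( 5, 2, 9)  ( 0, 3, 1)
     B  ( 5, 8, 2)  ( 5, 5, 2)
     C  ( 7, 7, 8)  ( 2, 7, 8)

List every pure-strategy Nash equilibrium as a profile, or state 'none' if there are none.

PSNE = {(A,Q,Y), (C,P,Y)}

(A,P,X): not NE [P1→B gives 8>2; P3→Z gives 9>4]
(A,P,Y): not NE [P1→C gives 7>3; P2→Q gives 3>1; P3→Z gives 9>7]
(A,P,Z): not NE [P1→C gives 7>5; P2→Q gives 3>2]
(A,Q,X): not NE [P2→P gives 9>5; P3→Y gives 5>3]
(A,Q,Y): NE
(A,Q,Z): not NE [P1→B gives 5>0; P3→Y gives 5>1]
(B,P,X): not NE [P2→Q gives 9>4]
(B,P,Y): not NE [P3→X gives 4>0]
(B,P,Z): not NE [P1→C gives 7>5; P3→X gives 4>2]
(B,Q,X): not NE [P1→A gives 5>4; P3→Y gives 5>4]
(B,Q,Y): not NE [P1→A gives 9>4; P2→P gives 9>0]
(B,Q,Z): not NE [P2→P gives 8>5; P3→Y gives 5>2]
(C,P,X): not NE [P1→B gives 8>4; P3→Y gives 9>1]
(C,P,Y): NE
(C,P,Z): not NE [P3→Y gives 9>8]
(C,Q,X): not NE [P1→A gives 5>4; P2→P gives 8>5; P3→Z gives 8>4]
(C,Q,Y): not NE [P1→A gives 9>4; P3→Z gives 8>6]
(C,Q,Z): not NE [P1→B gives 5>2]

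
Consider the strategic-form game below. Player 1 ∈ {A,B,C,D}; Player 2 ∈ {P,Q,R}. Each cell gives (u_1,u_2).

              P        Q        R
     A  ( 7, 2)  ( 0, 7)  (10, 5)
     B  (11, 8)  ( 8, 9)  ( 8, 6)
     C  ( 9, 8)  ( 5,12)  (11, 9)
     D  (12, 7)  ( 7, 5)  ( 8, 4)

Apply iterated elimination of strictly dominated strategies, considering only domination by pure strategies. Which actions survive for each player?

Remaining: P1:{B,D} P2:{P,Q}

P1 drop A (C beats it: P:9>7 Q:5>0 R:11>10)
P2 drop R (Q beats it: B:9>6 C:12>9 D:5>4)
P1 drop C (B beats it: P:11>9 Q:8>5)
P1→{B,D} P2→{P,Q}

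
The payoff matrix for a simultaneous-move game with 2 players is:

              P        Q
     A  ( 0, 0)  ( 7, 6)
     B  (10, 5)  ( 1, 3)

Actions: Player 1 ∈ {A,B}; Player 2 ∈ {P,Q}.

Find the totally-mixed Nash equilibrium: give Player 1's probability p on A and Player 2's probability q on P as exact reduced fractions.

P1 mixes 1/4 on A; P2 mixes 3/8 on P

P1 indiff ⇒ q·0+(1-q)·7 = q·10+(1-q)·1 ⇒ q(-10) = (1-q)(-6) ⇒ q = 3/8
P2 indiff ⇒ p·0+(1-p)·5 = p·6+(1-p)·3 ⇒ p(-6) = (1-p)(-2) ⇒ p = 1/4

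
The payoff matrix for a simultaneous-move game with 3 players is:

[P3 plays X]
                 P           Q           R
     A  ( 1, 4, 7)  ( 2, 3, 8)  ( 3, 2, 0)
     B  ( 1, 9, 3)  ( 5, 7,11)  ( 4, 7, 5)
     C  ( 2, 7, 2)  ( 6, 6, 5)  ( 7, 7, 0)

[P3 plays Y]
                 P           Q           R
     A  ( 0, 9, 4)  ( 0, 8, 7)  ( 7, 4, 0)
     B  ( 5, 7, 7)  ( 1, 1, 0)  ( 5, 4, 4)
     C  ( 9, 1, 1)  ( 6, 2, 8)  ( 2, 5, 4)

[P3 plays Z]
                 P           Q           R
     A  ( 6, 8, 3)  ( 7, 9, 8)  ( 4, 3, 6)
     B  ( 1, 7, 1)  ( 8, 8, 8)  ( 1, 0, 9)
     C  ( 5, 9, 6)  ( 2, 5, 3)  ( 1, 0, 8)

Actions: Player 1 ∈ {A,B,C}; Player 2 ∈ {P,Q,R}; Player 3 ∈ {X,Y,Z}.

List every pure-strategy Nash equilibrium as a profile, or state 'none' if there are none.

(A,P,X): not NE [P1→C gives 2>1]
(A,P,Y): not NE [P1→C gives 9>0; P3→X gives 7>4]
(A,P,Z): not NE [P2→Q gives 9>8; P3→X gives 7>3]
(A,Q,X): not NE [P1→C gives 6>2; P2→P gives 4>3]
(A,Q,Y): not NE [P1→C gives 6>0; P2→P gives 9>8; P3→Z gives 8>7]
(A,Q,Z): not NE [P1→B gives 8>7]
(A,R,X): not NE [P1→C gives 7>3; P2→P gives 4>2; P3→Z gives 6>0]
(A,R,Y): not NE [P2→P gives 9>4; P3→Z gives 6>0]
(A,R,Z): not NE [P2→Q gives 9>3]
(B,P,X): not NE [P1→C gives 2>1; P3→Y gives 7>3]
(B,P,Y): not NE [P1→C gives 9>5]
(B,P,Z): not NE [P1→A gives 6>1; P2→Q gives 8>7; P3→Y gives 7>1]
(B,Q,X): not NE [P1→C gives 6>5; P2→P gives 9>7]
(B,Q,Y): not NE [P1→C gives 6>1; P2→P gives 7>1; P3→X gives 11>0]
(B,Q,Z): not NE [P3→X gives 11>8]
(B,R,X): not NE [P1→C gives 7>4; P2→P gives 9>7; P3→Z gives 9>5]
(B,R,Y): not NE [P1→A gives 7>5; P2→P gives 7>4; P3→Z gives 9>4]
(B,R,Z): not NE [P1→A gives 4>1; P2→Q gives 8>0]
(C,P,X): not NE [P3→Z gives 6>2]
(C,P,Y): not NE [P2→R gives 5>1; P3→Z gives 6>1]
(C,P,Z): not NE [P1→A gives 6>5]
(C,Q,X): not NE [P2→R gives 7>6; P3→Y gives 8>5]
(C,Q,Y): not NE [P2→R gives 5>2]
(C,Q,Z): not NE [P1→B gives 8>2; P2→P gives 9>5; P3→Y gives 8>3]
(C,R,X): not NE [P3→Z gives 8>0]
(C,R,Y): not NE [P1→A gives 7>2; P3→Z gives 8>4]
(C,R,Z): not NE [P1→A gives 4>1; P2→P gives 9>0]

PSNE: ∅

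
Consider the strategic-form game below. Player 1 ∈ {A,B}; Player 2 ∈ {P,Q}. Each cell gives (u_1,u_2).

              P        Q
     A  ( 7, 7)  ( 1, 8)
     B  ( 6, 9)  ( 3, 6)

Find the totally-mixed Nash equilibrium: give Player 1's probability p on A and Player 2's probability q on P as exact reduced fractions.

P1 indiff ⇒ q·7+(1-q)·1 = q·6+(1-q)·3 ⇒ q(1) = (1-q)(2) ⇒ q = 2/3
P2 indiff ⇒ p·7+(1-p)·9 = p·8+(1-p)·6 ⇒ p(-1) = (1-p)(-3) ⇒ p = 3/4

P1 mixes 3/4 on A; P2 mixes 2/3 on P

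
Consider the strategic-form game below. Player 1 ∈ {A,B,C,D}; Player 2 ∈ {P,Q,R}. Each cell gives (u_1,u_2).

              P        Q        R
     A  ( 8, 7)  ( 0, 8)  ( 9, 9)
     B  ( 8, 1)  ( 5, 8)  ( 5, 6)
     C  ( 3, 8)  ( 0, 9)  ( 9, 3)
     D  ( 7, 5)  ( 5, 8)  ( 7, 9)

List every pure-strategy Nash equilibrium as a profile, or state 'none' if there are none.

(A,P): not NE [P2→R gives 9>7]
(A,Q): not NE [P1→D gives 5>0; P2→R gives 9>8]
(A,R): NE
(B,P): not NE [P2→Q gives 8>1]
(B,Q): NE
(B,R): not NE [P1→C gives 9>5; P2→Q gives 8>6]
(C,P): not NE [P1→B gives 8>3; P2→Q gives 9>8]
(C,Q): not NE [P1→D gives 5>0]
(C,R): not NE [P2→Q gives 9>3]
(D,P): not NE [P1→B gives 8>7; P2→R gives 9>5]
(D,Q): not NE [P2→R gives 9>8]
(D,R): not NE [P1→C gives 9>7]

PSNE = {(A,R), (B,Q)}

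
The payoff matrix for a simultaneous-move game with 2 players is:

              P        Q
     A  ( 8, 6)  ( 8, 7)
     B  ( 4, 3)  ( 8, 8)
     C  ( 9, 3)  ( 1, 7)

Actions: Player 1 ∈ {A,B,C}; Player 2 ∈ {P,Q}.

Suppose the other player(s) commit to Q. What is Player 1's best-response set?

u_1(A vs Q) = 8
u_1(B vs Q) = 8
u_1(C vs Q) = 1
max payoff 8 at {A,B}

P1 best: {A,B}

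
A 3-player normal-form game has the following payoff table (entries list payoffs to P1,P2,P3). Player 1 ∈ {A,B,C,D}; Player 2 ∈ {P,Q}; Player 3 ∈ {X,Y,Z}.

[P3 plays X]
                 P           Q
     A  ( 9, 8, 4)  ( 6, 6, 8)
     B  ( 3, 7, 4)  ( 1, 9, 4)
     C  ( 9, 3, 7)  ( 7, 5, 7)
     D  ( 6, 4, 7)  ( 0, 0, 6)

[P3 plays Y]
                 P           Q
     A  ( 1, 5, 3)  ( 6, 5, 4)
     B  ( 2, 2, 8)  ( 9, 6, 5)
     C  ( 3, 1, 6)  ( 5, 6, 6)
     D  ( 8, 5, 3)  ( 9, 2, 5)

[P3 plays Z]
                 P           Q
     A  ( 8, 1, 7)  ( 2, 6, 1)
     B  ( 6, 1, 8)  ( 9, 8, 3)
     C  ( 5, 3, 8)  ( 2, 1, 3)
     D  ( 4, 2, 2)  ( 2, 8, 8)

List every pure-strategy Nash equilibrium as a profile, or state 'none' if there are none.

(A,P,X): not NE [P3→Z gives 7>4]
(A,P,Y): not NE [P1→D gives 8>1; P3→Z gives 7>3]
(A,P,Z): not NE [P2→Q gives 6>1]
(A,Q,X): not NE [P1→C gives 7>6; P2→P gives 8>6]
(A,Q,Y): not NE [P1→D gives 9>6; P3→X gives 8>4]
(A,Q,Z): not NE [P1→B gives 9>2; P3→X gives 8>1]
(B,P,X): not NE [P1→C gives 9>3; P2→Q gives 9>7; P3→Z gives 8>4]
(B,P,Y): not NE [P1→D gives 8>2; P2→Q gives 6>2]
(B,P,Z): not NE [P1→A gives 8>6; P2→Q gives 8>1]
(B,Q,X): not NE [P1→C gives 7>1; P3→Y gives 5>4]
(B,Q,Y): NE
(B,Q,Z): not NE [P3→Y gives 5>3]
(C,P,X): not NE [P2→Q gives 5>3; P3→Z gives 8>7]
(C,P,Y): not NE [P1→D gives 8>3; P2→Q gives 6>1; P3→Z gives 8>6]
(C,P,Z): not NE [P1→A gives 8>5]
(C,Q,X): NE
(C,Q,Y): not NE [P1→D gives 9>5; P3→X gives 7>6]
(C,Q,Z): not NE [P1→B gives 9>2; P2→P gives 3>1; P3→X gives 7>3]
(D,P,X): not NE [P1→C gives 9>6]
(D,P,Y): not NE [P3→X gives 7>3]
(D,P,Z): not NE [P1→A gives 8>4; P2→Q gives 8>2; P3→X gives 7>2]
(D,Q,X): not NE [P1→C gives 7>0; P2→P gives 4>0; P3→Z gives 8>6]
(D,Q,Y): not NE [P2→P gives 5>2; P3→Z gives 8>5]
(D,Q,Z): not NE [P1→B gives 9>2]

Nash profiles: (B,Q,Y), (C,Q,X)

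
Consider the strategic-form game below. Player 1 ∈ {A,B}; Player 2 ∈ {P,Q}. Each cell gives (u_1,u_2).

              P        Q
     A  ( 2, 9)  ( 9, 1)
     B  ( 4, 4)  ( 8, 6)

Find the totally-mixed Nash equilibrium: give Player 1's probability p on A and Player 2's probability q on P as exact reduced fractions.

P1 mixes 1/5 on A; P2 mixes 1/3 on P

P1 indiff ⇒ q·2+(1-q)·9 = q·4+(1-q)·8 ⇒ q(-2) = (1-q)(-1) ⇒ q = 1/3
P2 indiff ⇒ p·9+(1-p)·4 = p·1+(1-p)·6 ⇒ p(8) = (1-p)(2) ⇒ p = 1/5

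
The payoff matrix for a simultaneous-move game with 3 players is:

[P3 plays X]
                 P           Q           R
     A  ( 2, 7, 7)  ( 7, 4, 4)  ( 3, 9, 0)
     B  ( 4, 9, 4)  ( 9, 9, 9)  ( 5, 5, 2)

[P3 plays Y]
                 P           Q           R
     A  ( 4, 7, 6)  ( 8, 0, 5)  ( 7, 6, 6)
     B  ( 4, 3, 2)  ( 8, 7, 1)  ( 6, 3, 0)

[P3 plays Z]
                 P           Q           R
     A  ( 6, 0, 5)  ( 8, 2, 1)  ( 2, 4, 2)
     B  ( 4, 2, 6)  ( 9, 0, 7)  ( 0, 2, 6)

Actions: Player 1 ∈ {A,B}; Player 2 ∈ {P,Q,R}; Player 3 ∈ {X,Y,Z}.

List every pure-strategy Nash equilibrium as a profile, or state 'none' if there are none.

Nash profiles: (B,Q,X)

(A,P,X): not NE [P1→B gives 4>2; P2→R gives 9>7]
(A,P,Y): not NE [P3→X gives 7>6]
(A,P,Z): not NE [P2→R gives 4>0; P3→X gives 7>5]
(A,Q,X): not NE [P1→B gives 9>7; P2→R gives 9>4; P3→Y gives 5>4]
(A,Q,Y): not NE [P2→P gives 7>0]
(A,Q,Z): not NE [P1→B gives 9>8; P2→R gives 4>2; P3→Y gives 5>1]
(A,R,X): not NE [P1→B gives 5>3; P3→Y gives 6>0]
(A,R,Y): not NE [P2→P gives 7>6]
(A,R,Z): not NE [P3→Y gives 6>2]
(B,P,X): not NE [P3→Z gives 6>4]
(B,P,Y): not NE [P2→Q gives 7>3; P3→Z gives 6>2]
(B,P,Z): not NE [P1→A gives 6>4]
(B,Q,X): NE
(B,Q,Y): not NE [P3→X gives 9>1]
(B,Q,Z): not NE [P2→R gives 2>0; P3→X gives 9>7]
(B,R,X): not NE [P2→Q gives 9>5; P3→Z gives 6>2]
(B,R,Y): not NE [P1→A gives 7>6; P2→Q gives 7>3; P3→Z gives 6>0]
(B,R,Z): not NE [P1→A gives 2>0]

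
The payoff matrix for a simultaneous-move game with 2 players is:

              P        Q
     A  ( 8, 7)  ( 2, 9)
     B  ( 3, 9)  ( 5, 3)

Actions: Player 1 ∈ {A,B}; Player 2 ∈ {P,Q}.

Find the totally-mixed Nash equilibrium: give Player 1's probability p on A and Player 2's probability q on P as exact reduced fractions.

P1 indiff ⇒ q·8+(1-q)·2 = q·3+(1-q)·5 ⇒ q(5) = (1-q)(3) ⇒ q = 3/8
P2 indiff ⇒ p·7+(1-p)·9 = p·9+(1-p)·3 ⇒ p(-2) = (1-p)(-6) ⇒ p = 3/4

p=3/4, q=3/8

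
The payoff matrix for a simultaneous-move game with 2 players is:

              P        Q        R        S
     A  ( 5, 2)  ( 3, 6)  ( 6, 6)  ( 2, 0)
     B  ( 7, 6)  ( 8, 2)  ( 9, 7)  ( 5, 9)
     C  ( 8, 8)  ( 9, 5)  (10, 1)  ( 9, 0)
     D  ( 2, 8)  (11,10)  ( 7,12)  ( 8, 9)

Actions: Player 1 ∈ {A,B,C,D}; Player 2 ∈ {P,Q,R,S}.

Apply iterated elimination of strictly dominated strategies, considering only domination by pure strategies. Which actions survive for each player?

IESDS → P1:{C,D} P2:{P,Q,R}

P1 drop A (B beats it: P:7>5 Q:8>3 R:9>6 S:5>2)
P1 drop B (C beats it: P:8>7 Q:9>8 R:10>9 S:9>5)
P2 drop S (Q beats it: C:5>0 D:10>9)
P1→{C,D} P2→{P,Q,R}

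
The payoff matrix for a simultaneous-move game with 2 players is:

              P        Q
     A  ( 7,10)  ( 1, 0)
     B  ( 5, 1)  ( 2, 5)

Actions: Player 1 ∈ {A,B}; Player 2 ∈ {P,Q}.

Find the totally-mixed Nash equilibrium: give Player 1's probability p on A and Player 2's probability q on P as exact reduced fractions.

P1 mixes 2/7 on A; P2 mixes 1/3 on P

P1 indiff ⇒ q·7+(1-q)·1 = q·5+(1-q)·2 ⇒ q(2) = (1-q)(1) ⇒ q = 1/3
P2 indiff ⇒ p·10+(1-p)·1 = p·0+(1-p)·5 ⇒ p(10) = (1-p)(4) ⇒ p = 2/7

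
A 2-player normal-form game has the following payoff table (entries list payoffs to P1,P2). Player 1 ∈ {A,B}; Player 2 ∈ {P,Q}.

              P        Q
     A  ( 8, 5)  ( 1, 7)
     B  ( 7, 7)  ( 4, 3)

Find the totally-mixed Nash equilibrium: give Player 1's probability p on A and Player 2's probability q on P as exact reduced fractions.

p=2/3, q=3/4

P1 indiff ⇒ q·8+(1-q)·1 = q·7+(1-q)·4 ⇒ q(1) = (1-q)(3) ⇒ q = 3/4
P2 indiff ⇒ p·5+(1-p)·7 = p·7+(1-p)·3 ⇒ p(-2) = (1-p)(-4) ⇒ p = 2/3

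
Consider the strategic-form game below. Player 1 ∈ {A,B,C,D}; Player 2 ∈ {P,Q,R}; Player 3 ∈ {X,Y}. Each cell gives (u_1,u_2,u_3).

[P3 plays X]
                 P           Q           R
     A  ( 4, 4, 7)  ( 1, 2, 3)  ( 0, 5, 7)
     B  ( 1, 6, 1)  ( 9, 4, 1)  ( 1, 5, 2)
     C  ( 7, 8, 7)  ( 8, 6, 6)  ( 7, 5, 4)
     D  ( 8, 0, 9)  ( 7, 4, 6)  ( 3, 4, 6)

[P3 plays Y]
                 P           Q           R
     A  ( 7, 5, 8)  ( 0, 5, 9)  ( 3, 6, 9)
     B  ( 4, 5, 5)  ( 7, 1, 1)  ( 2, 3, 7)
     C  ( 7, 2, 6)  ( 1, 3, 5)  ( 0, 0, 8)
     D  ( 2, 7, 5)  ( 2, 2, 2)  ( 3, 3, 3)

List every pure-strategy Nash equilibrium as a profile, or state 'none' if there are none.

NE set: (A,R,Y)

(A,P,X): not NE [P1→D gives 8>4; P2→R gives 5>4; P3→Y gives 8>7]
(A,P,Y): not NE [P2→R gives 6>5]
(A,Q,X): not NE [P1→B gives 9>1; P2→R gives 5>2; P3→Y gives 9>3]
(A,Q,Y): not NE [P1→B gives 7>0; P2→R gives 6>5]
(A,R,X): not NE [P1→C gives 7>0; P3→Y gives 9>7]
(A,R,Y): NE
(B,P,X): not NE [P1→D gives 8>1; P3→Y gives 5>1]
(B,P,Y): not NE [P1→C gives 7>4]
(B,Q,X): not NE [P2→P gives 6>4]
(B,Q,Y): not NE [P2→P gives 5>1]
(B,R,X): not NE [P1→C gives 7>1; P2→P gives 6>5; P3→Y gives 7>2]
(B,R,Y): not NE [P1→D gives 3>2; P2→P gives 5>3]
(C,P,X): not NE [P1→D gives 8>7]
(C,P,Y): not NE [P2→Q gives 3>2; P3→X gives 7>6]
(C,Q,X): not NE [P1→B gives 9>8; P2→P gives 8>6]
(C,Q,Y): not NE [P1→B gives 7>1; P3→X gives 6>5]
(C,R,X): not NE [P2→P gives 8>5; P3→Y gives 8>4]
(C,R,Y): not NE [P1→D gives 3>0; P2→Q gives 3>0]
(D,P,X): not NE [P2→R gives 4>0]
(D,P,Y): not NE [P1→C gives 7>2; P3→X gives 9>5]
(D,Q,X): not NE [P1→B gives 9>7]
(D,Q,Y): not NE [P1→B gives 7>2; P2→P gives 7>2; P3→X gives 6>2]
(D,R,X): not NE [P1→C gives 7>3]
(D,R,Y): not NE [P2→P gives 7>3; P3→X gives 6>3]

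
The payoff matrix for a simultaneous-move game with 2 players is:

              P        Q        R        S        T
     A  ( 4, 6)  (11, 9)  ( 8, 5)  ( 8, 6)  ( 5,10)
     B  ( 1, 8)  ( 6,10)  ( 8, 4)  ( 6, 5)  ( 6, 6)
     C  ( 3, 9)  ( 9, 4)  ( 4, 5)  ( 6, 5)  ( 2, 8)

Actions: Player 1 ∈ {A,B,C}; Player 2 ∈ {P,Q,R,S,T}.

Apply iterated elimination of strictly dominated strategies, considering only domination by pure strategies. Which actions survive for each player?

IESDS → P1:{A,B} P2:{Q,T}

P1 drop C (A beats it: P:4>3 Q:11>9 R:8>4 S:8>6 T:5>2)
P2 drop P (Q beats it: A:9>6 B:10>8)
P2 drop R (Q beats it: A:9>5 B:10>4)
P2 drop S (Q beats it: A:9>6 B:10>5)
P1→{A,B} P2→{Q,T}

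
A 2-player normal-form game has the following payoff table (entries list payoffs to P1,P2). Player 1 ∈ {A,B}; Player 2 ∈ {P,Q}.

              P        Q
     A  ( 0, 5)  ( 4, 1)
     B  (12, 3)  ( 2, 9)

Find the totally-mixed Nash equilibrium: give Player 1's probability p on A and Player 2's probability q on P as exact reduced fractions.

(p,q) = (3/5, 1/7)

P1 indiff ⇒ q·0+(1-q)·4 = q·12+(1-q)·2 ⇒ q(-12) = (1-q)(-2) ⇒ q = 1/7
P2 indiff ⇒ p·5+(1-p)·3 = p·1+(1-p)·9 ⇒ p(4) = (1-p)(6) ⇒ p = 3/5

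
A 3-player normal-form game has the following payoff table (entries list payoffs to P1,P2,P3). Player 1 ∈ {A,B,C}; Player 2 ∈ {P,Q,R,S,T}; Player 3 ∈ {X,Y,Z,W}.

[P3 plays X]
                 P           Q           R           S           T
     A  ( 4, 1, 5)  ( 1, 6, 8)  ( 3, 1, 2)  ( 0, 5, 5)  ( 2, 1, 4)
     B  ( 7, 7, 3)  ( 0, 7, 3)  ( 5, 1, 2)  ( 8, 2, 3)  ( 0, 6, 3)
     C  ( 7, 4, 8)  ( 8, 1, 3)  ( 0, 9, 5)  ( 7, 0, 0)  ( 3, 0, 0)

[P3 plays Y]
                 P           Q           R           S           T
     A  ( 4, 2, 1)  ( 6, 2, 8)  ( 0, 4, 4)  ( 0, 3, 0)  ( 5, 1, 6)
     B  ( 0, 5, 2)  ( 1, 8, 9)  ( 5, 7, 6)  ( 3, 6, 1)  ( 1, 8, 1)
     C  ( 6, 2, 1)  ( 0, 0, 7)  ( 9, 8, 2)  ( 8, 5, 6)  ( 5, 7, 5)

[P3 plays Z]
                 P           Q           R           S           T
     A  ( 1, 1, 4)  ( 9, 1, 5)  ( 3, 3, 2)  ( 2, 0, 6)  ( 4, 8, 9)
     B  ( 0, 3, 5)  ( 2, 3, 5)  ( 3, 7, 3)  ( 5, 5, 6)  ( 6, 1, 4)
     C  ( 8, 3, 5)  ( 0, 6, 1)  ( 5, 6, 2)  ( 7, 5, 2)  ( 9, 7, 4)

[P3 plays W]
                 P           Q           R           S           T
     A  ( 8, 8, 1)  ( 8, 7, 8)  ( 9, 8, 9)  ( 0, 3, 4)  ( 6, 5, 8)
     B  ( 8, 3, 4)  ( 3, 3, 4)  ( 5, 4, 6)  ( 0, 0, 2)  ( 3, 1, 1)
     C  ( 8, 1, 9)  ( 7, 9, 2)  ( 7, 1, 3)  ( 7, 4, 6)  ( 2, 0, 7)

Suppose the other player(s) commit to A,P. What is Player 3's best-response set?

BR_3 = {X}

u_3(X vs A,P) = 5
u_3(Y vs A,P) = 1
u_3(Z vs A,P) = 4
u_3(W vs A,P) = 1
max payoff 5 at {X}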